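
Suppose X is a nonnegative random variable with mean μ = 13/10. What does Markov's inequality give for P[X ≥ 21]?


μ = E[X] = 13/10, a = 21.
Markov: P[X ≥ 21] ≤ μ/a = (13/10)/21 = 13/210.
Numerically: ≈ 0.06190.
(Since a = 21 > μ = 1.30000, the bound 13/210 is < 1 and informative.)

P[X ≥ 21] ≤ 13/210 ≈ 0.06190.


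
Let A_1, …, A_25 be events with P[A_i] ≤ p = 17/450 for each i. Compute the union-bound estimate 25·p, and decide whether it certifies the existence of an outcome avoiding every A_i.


Union bound: P[∪_{i=1}^{25} A_i] ≤ Σ_i P[A_i] ≤ 25·p = 25·(17/450) = 17/18.
Numerically: 17/18 ≈ 0.944444.
Is 17/18 < 1? YES.
Since P[∪ A_i] ≤ 17/18 < 1, the complement has P[∩ A_i^c] ≥ 1 − 17/18 = 1/18 > 0, so some outcome avoids every A_i.

25·p = 17/18 ≈ 0.944444; existence CERTIFIED by the union bound.


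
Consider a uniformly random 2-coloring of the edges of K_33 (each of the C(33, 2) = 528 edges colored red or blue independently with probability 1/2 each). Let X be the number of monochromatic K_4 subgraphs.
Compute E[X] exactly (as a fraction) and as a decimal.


Let X = Σ_S X_S over the C(33, 4) = 40920 subsets S of size 4, where X_S = 1 if the K_4 on S is monochromatic.
For a fixed S, the K_4 on S has C(4, 2) = 6 edges. P[all 6 edges red] = (1/2)^6, and likewise for blue, so P[monochromatic] = 2·(1/2)^6 = 2^{1 − 6} = 1/32.
Summing: E[X] = C(33, 4) · 2^{1 − 6} = 40920 · 1/32 = 5115/4.
Numerically: E[X] ≈ 1278.750000.

E[X] = C(33,4)·2^(1−C(4,2)) = 5115/4 ≈ 1278.750000.


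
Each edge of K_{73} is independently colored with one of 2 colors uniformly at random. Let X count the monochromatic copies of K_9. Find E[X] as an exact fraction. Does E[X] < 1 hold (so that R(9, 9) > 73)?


E[X] = C(73, 9) · 2^{1 − 36} = 97082021465 · 2^{−35} = 97082021465/34359738368.
As a reduced fraction: E[X] = 97082021465/34359738368 ≈ 2.825.
Is E[X] < 1? NO.
Since E[X] ≥ 1, the first-moment bound is inconclusive at n = 73; it does NOT by itself certify R(9, 9) > 73.

E[X] = 97082021465/34359738368 ≈ 2.825; E[X] ≥ 1; first-moment method inconclusive here.


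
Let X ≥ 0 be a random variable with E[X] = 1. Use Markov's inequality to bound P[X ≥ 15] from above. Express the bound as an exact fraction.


μ = E[X] = 1, a = 15.
Markov: P[X ≥ 15] ≤ μ/a = (1)/15 = 1/15.
Numerically: ≈ 0.066667.
(Since a = 15 > μ = 1.000000, the bound 1/15 is < 1 and informative.)

P[X ≥ 15] ≤ 1/15 ≈ 0.066667.


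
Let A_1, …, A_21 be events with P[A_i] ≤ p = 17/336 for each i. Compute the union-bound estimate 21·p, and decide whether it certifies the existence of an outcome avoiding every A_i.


Union bound: P[∪_{i=1}^{21} A_i] ≤ Σ_i P[A_i] ≤ 21·p = 21·(17/336) = 17/16.
Numerically: 17/16 ≈ 1.062.
Is 17/16 < 1? NO.
Since the bound 17/16 is ≥ 1, the union bound is uninformative here; it does NOT by itself certify existence.

21·p = 17/16 ≈ 1.062; existence NOT certified by the union bound.


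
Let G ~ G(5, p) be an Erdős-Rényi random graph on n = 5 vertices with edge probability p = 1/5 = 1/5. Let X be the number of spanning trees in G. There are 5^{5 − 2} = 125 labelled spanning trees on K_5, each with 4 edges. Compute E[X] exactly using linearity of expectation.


K_5 has 5^{5 − 2} = 125 labelled spanning trees.
For each such spanning tree H, let X_H = 1 if all 4 edges of H are present in G. Then P[X_H = 1] = p^{4} = (1/5)^{4} = 1/625.
By linearity: E[X] = Σ_H E[X_H] = 125 · p^{4} = 125 · 1/625 = 1/5.
Numerically: E[X] ≈ 0.2.

E[X] = 125 · (1/5)^{4} = 1/5 ≈ 0.2.


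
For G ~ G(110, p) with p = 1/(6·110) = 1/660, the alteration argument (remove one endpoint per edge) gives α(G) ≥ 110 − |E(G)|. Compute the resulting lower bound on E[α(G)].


E[|E(G)|] = C(110, 2)·p = 5995 · (1/660) = 109/12.
E[α(G)] ≥ n − E[|E(G)|] = 110 − 109/12 = 1211/12.
Numerically: ≈ 100.916667.
(This is only a lower bound; the true E[α(G)] may be larger.)

E[α(G)] ≥ 1211/12 ≈ 100.916667.


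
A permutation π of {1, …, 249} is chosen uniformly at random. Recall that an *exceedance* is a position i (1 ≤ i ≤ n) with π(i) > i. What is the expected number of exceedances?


Write X = Σ_{i=1}^{249} X_i, where X_i = 1_{π(i) > i}.
For each fixed i, π(i) is uniform over {1, …, 249} (marginal of a uniform permutation), so P[π(i) > i] = (n − i)/n. Summing: Σ_{i=1}^{249} (n − i)/n = (0 + 1 + … + 248)/249 = 249(249 − 1)/(2·249) = (249 − 1)/2.
Hence E[X] = Σ_{i=1}^{249} (249 − i)/249 = 124 ≈ 124.000.

E[X] = 124 = 124.000.


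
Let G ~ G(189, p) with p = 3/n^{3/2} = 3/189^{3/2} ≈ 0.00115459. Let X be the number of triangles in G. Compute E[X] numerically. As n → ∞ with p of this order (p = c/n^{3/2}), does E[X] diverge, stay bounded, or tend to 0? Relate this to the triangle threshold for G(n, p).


Number of potential triangles: C(189, 3) = 1107414.
Each occurs with probability p³ ≈ (0.00115459)³ ≈ 1.53916665e-09.
By linearity: E[X] = C(189, 3)·p³ ≈ 1107414 · 1.53916665e-09 ≈ 0.001704.
Since α = 3/2 > 1, p = c/n^{3/2} = o(1/n) is below the triangle threshold p ~ 1/n. Asymptotically E[X] ~ (c³/6)·n^{3(1−α)} = (3³/6)·n^{-1.5} → 0, so by Markov's inequality G has no triangles w.h.p.

E[X] ≈ 0.001704; in regime p = Θ(1/n^{3/2}) E[X] tends to 0 (below the triangle threshold p ~ 1/n).


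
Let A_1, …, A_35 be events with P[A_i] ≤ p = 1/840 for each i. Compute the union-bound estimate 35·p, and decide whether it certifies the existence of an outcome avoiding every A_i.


Union bound: P[∪_{i=1}^{35} A_i] ≤ Σ_i P[A_i] ≤ 35·p = 35·(1/840) = 1/24.
Numerically: 1/24 ≈ 0.041667.
Is 1/24 < 1? YES.
Since P[∪ A_i] ≤ 1/24 < 1, the complement has P[∩ A_i^c] ≥ 1 − 1/24 = 23/24 > 0, so some outcome avoids every A_i.

35·p = 1/24 ≈ 0.041667; existence CERTIFIED by the union bound.


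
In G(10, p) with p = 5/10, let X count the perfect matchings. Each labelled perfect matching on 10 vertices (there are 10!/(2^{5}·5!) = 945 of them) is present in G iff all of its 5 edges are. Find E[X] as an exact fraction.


K_10 has 10!/(2^{5}·5!) = 945 labelled perfect matchings.
For each such perfect matching H, let X_H = 1 if all 5 edges of H are present in G. Then P[X_H = 1] = p^{5} = (1/2)^{5} = 1/32.
Summing the indicators: E[X] = Σ_H E[X_H] = 945 · p^{5} = 945 · 1/32 = 945/32.
Numerically: E[X] ≈ 29.5312.

E[X] = 945 · (1/2)^{5} = 945/32 ≈ 29.5312.


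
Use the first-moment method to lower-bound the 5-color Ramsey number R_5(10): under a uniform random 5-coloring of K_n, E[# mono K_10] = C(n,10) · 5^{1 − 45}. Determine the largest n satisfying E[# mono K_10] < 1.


We need C(n, 10) · 5^{1 − 45} < 1, i.e. C(n, 10) < 5^{45 − 1} = 5684341886080801486968994140625.
Check values of n near the boundary:
  n = 5388: C(5388, 10) = 5634865093375880654852250419586; 5634865093375880654852250419586 < 5684341886080801486968994140625? YES
  n = 5389: C(5389, 10) = 5645340767466558997768874792926; 5645340767466558997768874792926 < 5684341886080801486968994140625? YES
  n = 5390: C(5390, 10) = 5655833965919099070255434039753; 5655833965919099070255434039753 < 5684341886080801486968994140625? YES
  n = 5391: C(5391, 10) = 5666344714787188828795213697883; 5666344714787188828795213697883 < 5684341886080801486968994140625? YES
  n = 5392: C(5392, 10) = 5676873040158402483252283957448; 5676873040158402483252283957448 < 5684341886080801486968994140625? YES
  n = 5393: C(5393, 10) = 5687418968154238267170642278008; 5687418968154238267170642278008 < 5684341886080801486968994140625? NO
The largest n with C(n, 10) < 5684341886080801486968994140625 is n = 5392 (where E[X] = 5676873040158402483252283957448/5684341886080801486968994140625 ≈ 0.9987). Hence R_5(10) > 5392, i.e. R_5(10) ≥ 5393.

Largest n = 5392; hence R_5(10) > 5392.


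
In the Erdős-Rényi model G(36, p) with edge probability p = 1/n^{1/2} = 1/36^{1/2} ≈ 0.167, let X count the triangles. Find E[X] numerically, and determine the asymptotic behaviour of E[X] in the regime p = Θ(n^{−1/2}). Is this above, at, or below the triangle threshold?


Number of potential triangles: C(36, 3) = 7140.
Each occurs with probability p³ ≈ (0.167)³ ≈ 4.62963e-03.
By linearity: E[X] = C(36, 3)·p³ ≈ 7140 · 4.62963e-03 ≈ 33.056.
Since α = 1/2 < 1, p = c/n^{1/2} ≫ 1/n is above the triangle threshold p ~ 1/n. Asymptotically E[X] ~ (c³/6)·n^{3(1−α)} = (1³/6)·n^{1.5} → ∞; triangles are abundant w.h.p.

E[X] ≈ 33.056; in regime p = Θ(1/n^{1/2}) E[X] diverges (above the triangle threshold p ~ 1/n).


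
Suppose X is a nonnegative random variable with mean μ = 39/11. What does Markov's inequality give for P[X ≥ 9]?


μ = E[X] = 39/11, a = 9.
Markov: P[X ≥ 9] ≤ μ/a = (39/11)/9 = 13/33.
Numerically: ≈ 0.393939.
(Since a = 9 > μ = 3.545455, the bound 13/33 is < 1 and informative.)

P[X ≥ 9] ≤ 13/33 ≈ 0.393939.


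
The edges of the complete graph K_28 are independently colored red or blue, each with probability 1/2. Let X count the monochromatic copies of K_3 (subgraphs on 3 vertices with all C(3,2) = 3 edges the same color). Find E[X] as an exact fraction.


Let X = Σ_S X_S over the C(28, 3) = 3276 subsets S of size 3, where X_S = 1 if the K_3 on S is monochromatic.
For a fixed S, the K_3 on S has C(3, 2) = 3 edges. P[all 3 edges red] = (1/2)^3, and likewise for blue, so P[monochromatic] = 2·(1/2)^3 = 2^{1 − 3} = 1/4.
By linearity: E[X] = C(28, 3) · 2^{1 − 3} = 3276 · 1/4 = 819.
Numerically: E[X] ≈ 819.0000.

E[X] = C(28,3)·2^(1−C(3,2)) = 819 ≈ 819.0000.


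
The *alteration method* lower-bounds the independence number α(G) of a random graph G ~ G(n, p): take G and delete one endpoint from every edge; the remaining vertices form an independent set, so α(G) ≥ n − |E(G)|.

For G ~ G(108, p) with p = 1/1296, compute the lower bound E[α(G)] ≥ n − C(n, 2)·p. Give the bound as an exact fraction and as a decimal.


E[|E(G)|] = C(108, 2)·p = 5778 · (1/1296) = 107/24.
E[α(G)] ≥ n − E[|E(G)|] = 108 − 107/24 = 2485/24.
Numerically: ≈ 103.54167.
(This is only a lower bound; the true E[α(G)] may be larger.)

E[α(G)] ≥ 2485/24 ≈ 103.54167.


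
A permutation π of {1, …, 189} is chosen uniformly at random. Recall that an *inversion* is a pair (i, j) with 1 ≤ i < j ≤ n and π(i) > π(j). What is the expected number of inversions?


Write X = Σ X_I over the C(189, 2) = 17766 pairs i < j, with X_I the indicator of one inversion.
There are 17766 indicators.
For each fixed pair i < j, the values π(i) and π(j) are two distinct elements of {1, …, 189} in uniformly random order; by symmetry P[π(i) > π(j)] = 1/2.
By linearity: E[X] = 17766 · (1/2) = C(189, 2) · (1/2) = 17766/2 = 8883 ≈ 8883.000.

E[X] = 8883 = 8883.000.


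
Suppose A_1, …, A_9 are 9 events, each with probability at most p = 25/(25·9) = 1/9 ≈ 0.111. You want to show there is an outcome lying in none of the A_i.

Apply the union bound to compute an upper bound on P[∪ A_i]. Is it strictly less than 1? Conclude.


Union bound: P[∪_{i=1}^{9} A_i] ≤ Σ_i P[A_i] ≤ 9·p = 9·(1/9) = 1.
Numerically: 1 ≈ 1.000.
Is 1 < 1? NO.
Since the bound 1 is ≥ 1, the union bound is uninformative here; it does NOT by itself certify existence.

9·p = 1 ≈ 1.000; existence NOT certified by the union bound.


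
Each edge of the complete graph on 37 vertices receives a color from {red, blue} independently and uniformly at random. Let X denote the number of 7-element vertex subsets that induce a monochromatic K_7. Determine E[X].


Let X = Σ_S X_S over the C(37, 7) = 10295472 subsets S of size 7, where X_S = 1 if the K_7 on S is monochromatic.
For a fixed S, the K_7 on S has C(7, 2) = 21 edges. P[all 21 edges red] = (1/2)^21, and likewise for blue, so P[monochromatic] = 2·(1/2)^21 = 2^{1 − 21} = 1/1048576.
By linearity of expectation: E[X] = C(37, 7) · 2^{1 − 21} = 10295472 · 1/1048576 = 643467/65536.
Numerically: E[X] ≈ 9.818527.

E[X] = C(37,7)·2^(1−C(7,2)) = 643467/65536 ≈ 9.818527.


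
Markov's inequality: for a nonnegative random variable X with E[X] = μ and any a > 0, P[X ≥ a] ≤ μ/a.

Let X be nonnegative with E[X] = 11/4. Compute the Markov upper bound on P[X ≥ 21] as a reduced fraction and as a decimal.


μ = E[X] = 11/4, a = 21.
Markov: P[X ≥ 21] ≤ μ/a = (11/4)/21 = 11/84.
Numerically: ≈ 0.13095.
(Since a = 21 > μ = 2.75000, the bound 11/84 is < 1 and informative.)

P[X ≥ 21] ≤ 11/84 ≈ 0.13095.


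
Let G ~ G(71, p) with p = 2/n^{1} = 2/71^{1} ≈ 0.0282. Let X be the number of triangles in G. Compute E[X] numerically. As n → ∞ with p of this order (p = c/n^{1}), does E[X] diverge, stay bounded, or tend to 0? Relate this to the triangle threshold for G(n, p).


Number of potential triangles: C(71, 3) = 57155.
Each occurs with probability p³ ≈ (0.0282)³ ≈ 2.23519e-05.
By linearity: E[X] = C(71, 3)·p³ ≈ 57155 · 2.23519e-05 ≈ 1.278.
Here α = 1, so p = 2/n is exactly at the triangle threshold p ~ 1/n. Asymptotically E[X] → c³/6 = 2³/6 = 4/3 ≈ 1.333, a bounded constant. In this regime the triangle count is asymptotically Poisson(c³/6).

E[X] ≈ 1.278; in regime p = Θ(1/n^{1}) E[X] stays bounded (at the triangle threshold p ~ 1/n).


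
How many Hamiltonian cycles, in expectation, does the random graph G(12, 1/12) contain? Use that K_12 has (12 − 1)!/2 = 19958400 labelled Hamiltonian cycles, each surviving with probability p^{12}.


K_12 has (12 − 1)!/2 = 19958400 labelled Hamiltonian cycles.
For each such Hamiltonian cycle H, let X_H = 1 if all 12 edges of H are present in G. Then P[X_H = 1] = p^{12} = (1/12)^{12} = 1/8916100448256.
By linearity: E[X] = Σ_H E[X_H] = 19958400 · p^{12} = 19958400 · 1/8916100448256 = 1925/859963392.
Numerically: E[X] ≈ 2.2385e-06.

E[X] = 19958400 · (1/12)^{12} = 1925/859963392 ≈ 2.2385e-06.


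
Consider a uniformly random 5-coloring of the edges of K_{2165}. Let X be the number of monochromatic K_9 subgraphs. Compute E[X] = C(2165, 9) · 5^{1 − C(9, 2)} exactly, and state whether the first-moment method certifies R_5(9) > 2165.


E[X] = C(2165, 9) · 5^{1 − 36} = 2832220612024886803272630 · 5^{−35} = 2832220612024886803272630/2910383045673370361328125.
As a reduced fraction: E[X] = 566444122404977360654526/582076609134674072265625 ≈ 0.97314.
Is E[X] < 1? YES.
Since E[X] < 1, there exists a 5-coloring of K_{2165} with no monochromatic K_9; hence R_5(9) > 2165.

E[X] = 566444122404977360654526/582076609134674072265625 ≈ 0.97314; E[X] < 1, so R_5(9) > 2165.


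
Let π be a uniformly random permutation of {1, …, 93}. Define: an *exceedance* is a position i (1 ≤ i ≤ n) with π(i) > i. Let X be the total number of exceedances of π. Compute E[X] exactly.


Write X = Σ_{i=1}^{93} X_i, where X_i = 1_{π(i) > i}.
For each fixed i, π(i) is uniform over {1, …, 93} (marginal of a uniform permutation), so P[π(i) > i] = (n − i)/n. Summing: Σ_{i=1}^{93} (n − i)/n = (0 + 1 + … + 92)/93 = 93(93 − 1)/(2·93) = (93 − 1)/2.
Hence E[X] = Σ_{i=1}^{93} (93 − i)/93 = 46 ≈ 46.0000.

E[X] = 46 = 46.0000.


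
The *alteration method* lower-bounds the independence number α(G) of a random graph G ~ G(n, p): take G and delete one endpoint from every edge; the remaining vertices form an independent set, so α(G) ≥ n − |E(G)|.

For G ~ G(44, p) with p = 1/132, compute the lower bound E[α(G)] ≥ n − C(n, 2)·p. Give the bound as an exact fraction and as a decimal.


E[|E(G)|] = C(44, 2)·p = 946 · (1/132) = 43/6.
E[α(G)] ≥ n − E[|E(G)|] = 44 − 43/6 = 221/6.
Numerically: ≈ 36.83333.
(This is only a lower bound; the true E[α(G)] may be larger.)

E[α(G)] ≥ 221/6 ≈ 36.83333.


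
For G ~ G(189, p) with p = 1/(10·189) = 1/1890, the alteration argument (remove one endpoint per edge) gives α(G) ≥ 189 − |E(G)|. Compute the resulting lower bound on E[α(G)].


E[|E(G)|] = C(189, 2)·p = 17766 · (1/1890) = 47/5.
E[α(G)] ≥ n − E[|E(G)|] = 189 − 47/5 = 898/5.
Numerically: ≈ 179.60000.
(This is only a lower bound; the true E[α(G)] may be larger.)

E[α(G)] ≥ 898/5 ≈ 179.60000.


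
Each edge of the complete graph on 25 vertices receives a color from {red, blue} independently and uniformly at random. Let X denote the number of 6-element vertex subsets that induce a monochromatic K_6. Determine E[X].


Let X = Σ_S X_S over the C(25, 6) = 177100 subsets S of size 6, where X_S = 1 if the K_6 on S is monochromatic.
For a fixed S, the K_6 on S has C(6, 2) = 15 edges. P[all 15 edges red] = (1/2)^15, and likewise for blue, so P[monochromatic] = 2·(1/2)^15 = 2^{1 − 15} = 1/16384.
By linearity: E[X] = C(25, 6) · 2^{1 − 15} = 177100 · 1/16384 = 44275/4096.
Numerically: E[X] ≈ 10.80933.

E[X] = C(25,6)·2^(1−C(6,2)) = 44275/4096 ≈ 10.80933.


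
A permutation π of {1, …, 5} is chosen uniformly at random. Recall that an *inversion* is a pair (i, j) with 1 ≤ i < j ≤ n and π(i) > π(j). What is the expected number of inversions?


Write X = Σ X_I over the C(5, 2) = 10 pairs i < j, with X_I the indicator of one inversion.
There are 10 indicators.
For each fixed pair i < j, the values π(i) and π(j) are two distinct elements of {1, …, 5} in uniformly random order; by symmetry P[π(i) > π(j)] = 1/2.
By linearity: E[X] = 10 · (1/2) = C(5, 2) · (1/2) = 10/2 = 5 ≈ 5.00000.

E[X] = 5 = 5.00000.


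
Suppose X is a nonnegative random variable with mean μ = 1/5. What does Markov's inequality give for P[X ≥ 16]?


μ = E[X] = 1/5, a = 16.
Markov: P[X ≥ 16] ≤ μ/a = (1/5)/16 = 1/80.
Numerically: ≈ 0.012500.
(Since a = 16 > μ = 0.200000, the bound 1/80 is < 1 and informative.)

P[X ≥ 16] ≤ 1/80 ≈ 0.012500.


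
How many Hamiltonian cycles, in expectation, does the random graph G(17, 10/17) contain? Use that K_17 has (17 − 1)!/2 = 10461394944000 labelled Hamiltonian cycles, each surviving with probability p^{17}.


K_17 has (17 − 1)!/2 = 10461394944000 labelled Hamiltonian cycles.
For each such Hamiltonian cycle H, let X_H = 1 if all 17 edges of H are present in G. Then P[X_H = 1] = p^{17} = (10/17)^{17} = 100000000000000000/827240261886336764177.
Summing the indicators: E[X] = Σ_H E[X_H] = 10461394944000 · p^{17} = 10461394944000 · 100000000000000000/827240261886336764177 = 1046139494400000000000000000000/827240261886336764177.
Numerically: E[X] ≈ 1.26461e+09.

E[X] = 10461394944000 · (10/17)^{17} = 1046139494400000000000000000000/827240261886336764177 ≈ 1.26461e+09.


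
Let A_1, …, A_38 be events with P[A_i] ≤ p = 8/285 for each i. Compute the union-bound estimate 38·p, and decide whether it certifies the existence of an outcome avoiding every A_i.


Union bound: P[∪_{i=1}^{38} A_i] ≤ Σ_i P[A_i] ≤ 38·p = 38·(8/285) = 16/15.
Numerically: 16/15 ≈ 1.067.
Is 16/15 < 1? NO.
Since the bound 16/15 is ≥ 1, the union bound is uninformative here; it does NOT by itself certify existence.

38·p = 16/15 ≈ 1.067; existence NOT certified by the union bound.


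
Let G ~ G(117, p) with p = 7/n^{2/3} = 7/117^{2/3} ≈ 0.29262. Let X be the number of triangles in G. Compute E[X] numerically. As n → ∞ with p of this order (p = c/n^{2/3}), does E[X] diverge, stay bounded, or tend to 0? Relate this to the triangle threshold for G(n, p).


Number of potential triangles: C(117, 3) = 260130.
Each occurs with probability p³ ≈ (0.29262)³ ≈ 2.5056615e-02.
By linearity: E[X] = C(117, 3)·p³ ≈ 260130 · 2.5056615e-02 ≈ 6517.97721.
Since α = 2/3 < 1, p = c/n^{2/3} ≫ 1/n is above the triangle threshold p ~ 1/n. Asymptotically E[X] ~ (c³/6)·n^{3(1−α)} = (7³/6)·n^{1} → ∞; triangles are abundant w.h.p.

E[X] ≈ 6517.97721; in regime p = Θ(1/n^{2/3}) E[X] diverges (above the triangle threshold p ~ 1/n).


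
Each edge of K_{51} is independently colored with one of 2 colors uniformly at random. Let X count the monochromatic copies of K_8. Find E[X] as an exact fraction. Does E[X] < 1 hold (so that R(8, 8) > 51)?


E[X] = C(51, 8) · 2^{1 − 28} = 636763050 · 2^{−27} = 636763050/134217728.
As a reduced fraction: E[X] = 318381525/67108864 ≈ 4.7443.
Is E[X] < 1? NO.
Since E[X] ≥ 1, the first-moment bound is inconclusive at n = 51; it does NOT by itself certify R(8, 8) > 51.

E[X] = 318381525/67108864 ≈ 4.7443; E[X] ≥ 1; first-moment method inconclusive here.


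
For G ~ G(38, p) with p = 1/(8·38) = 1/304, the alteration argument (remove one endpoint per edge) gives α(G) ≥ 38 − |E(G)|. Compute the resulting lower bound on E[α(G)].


E[|E(G)|] = C(38, 2)·p = 703 · (1/304) = 37/16.
E[α(G)] ≥ n − E[|E(G)|] = 38 − 37/16 = 571/16.
Numerically: ≈ 35.687500.
(This is only a lower bound; the true E[α(G)] may be larger.)

E[α(G)] ≥ 571/16 ≈ 35.687500.


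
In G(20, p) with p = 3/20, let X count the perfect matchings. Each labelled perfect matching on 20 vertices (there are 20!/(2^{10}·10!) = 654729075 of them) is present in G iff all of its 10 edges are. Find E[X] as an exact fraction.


K_20 has 20!/(2^{10}·10!) = 654729075 labelled perfect matchings.
For each such perfect matching H, let X_H = 1 if all 10 edges of H are present in G. Then P[X_H = 1] = p^{10} = (3/20)^{10} = 59049/10240000000000.
By linearity: E[X] = Σ_H E[X_H] = 654729075 · p^{10} = 654729075 · 59049/10240000000000 = 1546443885987/409600000000.
Numerically: E[X] ≈ 3.7755.

E[X] = 654729075 · (3/20)^{10} = 1546443885987/409600000000 ≈ 3.7755.


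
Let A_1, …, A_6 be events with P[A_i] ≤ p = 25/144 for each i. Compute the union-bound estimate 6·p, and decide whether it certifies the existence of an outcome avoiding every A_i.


Union bound: P[∪_{i=1}^{6} A_i] ≤ Σ_i P[A_i] ≤ 6·p = 6·(25/144) = 25/24.
Numerically: 25/24 ≈ 1.04167.
Is 25/24 < 1? NO.
Since the bound 25/24 is ≥ 1, the union bound is uninformative here; it does NOT by itself certify existence.

6·p = 25/24 ≈ 1.04167; existence NOT certified by the union bound.


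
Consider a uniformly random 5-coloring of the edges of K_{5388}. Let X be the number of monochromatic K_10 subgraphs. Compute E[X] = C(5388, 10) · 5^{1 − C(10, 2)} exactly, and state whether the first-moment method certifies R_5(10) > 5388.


E[X] = C(5388, 10) · 5^{1 − 45} = 5634865093375880654852250419586 · 5^{−44} = 5634865093375880654852250419586/5684341886080801486968994140625.
As a reduced fraction: E[X] = 5634865093375880654852250419586/5684341886080801486968994140625 ≈ 0.9912960.
Is E[X] < 1? YES.
Since E[X] < 1, there exists a 5-coloring of K_{5388} with no monochromatic K_10; hence R_5(10) > 5388.

E[X] = 5634865093375880654852250419586/5684341886080801486968994140625 ≈ 0.9912960; E[X] < 1, so R_5(10) > 5388.


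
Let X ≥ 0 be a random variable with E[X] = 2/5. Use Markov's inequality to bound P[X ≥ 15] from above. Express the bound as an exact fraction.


μ = E[X] = 2/5, a = 15.
Markov: P[X ≥ 15] ≤ μ/a = (2/5)/15 = 2/75.
Numerically: ≈ 0.027.
(Since a = 15 > μ = 0.400, the bound 2/75 is < 1 and informative.)

P[X ≥ 15] ≤ 2/75 ≈ 0.027.


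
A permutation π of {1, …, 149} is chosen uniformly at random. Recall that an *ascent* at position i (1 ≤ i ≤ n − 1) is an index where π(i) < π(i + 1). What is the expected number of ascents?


Write X = Σ X_I over i = 1, …, 148, with X_I the indicator of one ascent.
There are 148 indicators.
For each fixed i, the pair (π(i), π(i+1)) is a uniformly random ordered pair of distinct values from {1, …, 149}; by symmetry P[π(i) < π(i+1)] = 1/2.
By linearity: E[X] = 148 · (1/2) = (149 − 1) · (1/2) = 74 ≈ 74.00000.

E[X] = 74 = 74.00000.


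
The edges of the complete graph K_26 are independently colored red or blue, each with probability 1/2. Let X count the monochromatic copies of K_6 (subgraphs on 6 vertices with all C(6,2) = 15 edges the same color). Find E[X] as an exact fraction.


Let X = Σ_S X_S over the C(26, 6) = 230230 subsets S of size 6, where X_S = 1 if the K_6 on S is monochromatic.
For a fixed S, the K_6 on S has C(6, 2) = 15 edges. P[all 15 edges red] = (1/2)^15, and likewise for blue, so P[monochromatic] = 2·(1/2)^15 = 2^{1 − 15} = 1/16384.
By linearity: E[X] = C(26, 6) · 2^{1 − 15} = 230230 · 1/16384 = 115115/8192.
Numerically: E[X] ≈ 14.0521.

E[X] = C(26,6)·2^(1−C(6,2)) = 115115/8192 ≈ 14.0521.


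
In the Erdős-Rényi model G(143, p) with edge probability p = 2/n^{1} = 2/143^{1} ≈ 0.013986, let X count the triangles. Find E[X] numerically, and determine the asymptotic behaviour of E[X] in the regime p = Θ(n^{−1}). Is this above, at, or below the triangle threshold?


Number of potential triangles: C(143, 3) = 477191.
Each occurs with probability p³ ≈ (0.013986)³ ≈ 2.73578444e-06.
By linearity: E[X] = C(143, 3)·p³ ≈ 477191 · 2.73578444e-06 ≈ 1.305492.
Here α = 1, so p = 2/n is exactly at the triangle threshold p ~ 1/n. Asymptotically E[X] → c³/6 = 2³/6 = 4/3 ≈ 1.333333, a bounded constant. In this regime the triangle count is asymptotically Poisson(c³/6).

E[X] ≈ 1.305492; in regime p = Θ(1/n^{1}) E[X] stays bounded (at the triangle threshold p ~ 1/n).


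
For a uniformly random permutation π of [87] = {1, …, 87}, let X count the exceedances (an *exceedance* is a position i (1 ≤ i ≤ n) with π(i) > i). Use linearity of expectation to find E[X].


Write X = Σ_{i=1}^{87} X_i, where X_i = 1_{π(i) > i}.
For each fixed i, π(i) is uniform over {1, …, 87} (marginal of a uniform permutation), so P[π(i) > i] = (n − i)/n. Summing: Σ_{i=1}^{87} (n − i)/n = (0 + 1 + … + 86)/87 = 87(87 − 1)/(2·87) = (87 − 1)/2.
Hence E[X] = Σ_{i=1}^{87} (87 − i)/87 = 43 ≈ 43.00000.

E[X] = 43 = 43.00000.


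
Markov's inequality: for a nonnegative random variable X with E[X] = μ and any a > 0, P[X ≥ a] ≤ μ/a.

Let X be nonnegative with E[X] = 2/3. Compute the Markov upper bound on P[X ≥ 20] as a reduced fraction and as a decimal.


μ = E[X] = 2/3, a = 20.
Markov: P[X ≥ 20] ≤ μ/a = (2/3)/20 = 1/30.
Numerically: ≈ 0.0333.
(Since a = 20 > μ = 0.6667, the bound 1/30 is < 1 and informative.)

P[X ≥ 20] ≤ 1/30 ≈ 0.0333.


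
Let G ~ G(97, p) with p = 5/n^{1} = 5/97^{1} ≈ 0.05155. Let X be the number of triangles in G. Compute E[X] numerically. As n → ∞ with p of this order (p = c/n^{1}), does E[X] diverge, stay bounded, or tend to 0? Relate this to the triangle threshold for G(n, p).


Number of potential triangles: C(97, 3) = 147440.
Each occurs with probability p³ ≈ (0.05155)³ ≈ 1.369603e-04.
By linearity: E[X] = C(97, 3)·p³ ≈ 147440 · 1.369603e-04 ≈ 20.1934.
Here α = 1, so p = 5/n is exactly at the triangle threshold p ~ 1/n. Asymptotically E[X] → c³/6 = 5³/6 = 125/6 ≈ 20.8333, a bounded constant. In this regime the triangle count is asymptotically Poisson(c³/6).

E[X] ≈ 20.1934; in regime p = Θ(1/n^{1}) E[X] stays bounded (at the triangle threshold p ~ 1/n).


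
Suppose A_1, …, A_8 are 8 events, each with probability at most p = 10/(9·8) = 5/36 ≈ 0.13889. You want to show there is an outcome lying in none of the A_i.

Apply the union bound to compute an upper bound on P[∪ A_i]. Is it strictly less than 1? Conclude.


Union bound: P[∪_{i=1}^{8} A_i] ≤ Σ_i P[A_i] ≤ 8·p = 8·(5/36) = 10/9.
Numerically: 10/9 ≈ 1.11111.
Is 10/9 < 1? NO.
Since the bound 10/9 is ≥ 1, the union bound is uninformative here; it does NOT by itself certify existence.

8·p = 10/9 ≈ 1.11111; existence NOT certified by the union bound.


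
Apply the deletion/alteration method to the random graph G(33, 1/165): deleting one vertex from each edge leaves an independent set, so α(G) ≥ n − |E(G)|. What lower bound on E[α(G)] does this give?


E[|E(G)|] = C(33, 2)·p = 528 · (1/165) = 16/5.
E[α(G)] ≥ n − E[|E(G)|] = 33 − 16/5 = 149/5.
Numerically: ≈ 29.800.
(This is only a lower bound; the true E[α(G)] may be larger.)

E[α(G)] ≥ 149/5 ≈ 29.800.


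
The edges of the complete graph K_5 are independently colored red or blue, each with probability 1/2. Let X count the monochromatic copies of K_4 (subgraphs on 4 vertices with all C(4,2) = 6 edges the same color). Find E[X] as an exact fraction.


Let X = Σ_S X_S over the C(5, 4) = 5 subsets S of size 4, where X_S = 1 if the K_4 on S is monochromatic.
For a fixed S, the K_4 on S has C(4, 2) = 6 edges. P[all 6 edges red] = (1/2)^6, and likewise for blue, so P[monochromatic] = 2·(1/2)^6 = 2^{1 − 6} = 1/32.
Summing: E[X] = C(5, 4) · 2^{1 − 6} = 5 · 1/32 = 5/32.
Numerically: E[X] ≈ 0.156250.

E[X] = C(5,4)·2^(1−C(4,2)) = 5/32 ≈ 0.156250.


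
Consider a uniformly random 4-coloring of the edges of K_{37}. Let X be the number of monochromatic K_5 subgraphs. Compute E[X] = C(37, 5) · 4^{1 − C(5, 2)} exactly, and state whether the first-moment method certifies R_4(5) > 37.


E[X] = C(37, 5) · 4^{1 − 10} = 435897 · 4^{−9} = 435897/262144.
As a reduced fraction: E[X] = 435897/262144 ≈ 1.663.
Is E[X] < 1? NO.
Since E[X] ≥ 1, the first-moment bound is inconclusive at n = 37; it does NOT by itself certify R_4(5) > 37.

E[X] = 435897/262144 ≈ 1.663; E[X] ≥ 1; first-moment method inconclusive here.


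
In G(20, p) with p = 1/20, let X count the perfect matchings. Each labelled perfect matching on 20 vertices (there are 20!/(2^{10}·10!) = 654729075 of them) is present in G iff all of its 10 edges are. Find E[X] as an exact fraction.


K_20 has 20!/(2^{10}·10!) = 654729075 labelled perfect matchings.
For each such perfect matching H, let X_H = 1 if all 10 edges of H are present in G. Then P[X_H = 1] = p^{10} = (1/20)^{10} = 1/10240000000000.
By linearity: E[X] = Σ_H E[X_H] = 654729075 · p^{10} = 654729075 · 1/10240000000000 = 26189163/409600000000.
Numerically: E[X] ≈ 6.39e-05.

E[X] = 654729075 · (1/20)^{10} = 26189163/409600000000 ≈ 6.39e-05.


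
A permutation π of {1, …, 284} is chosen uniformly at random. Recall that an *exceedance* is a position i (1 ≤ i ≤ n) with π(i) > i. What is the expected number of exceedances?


Write X = Σ_{i=1}^{284} X_i, where X_i = 1_{π(i) > i}.
For each fixed i, π(i) is uniform over {1, …, 284} (marginal of a uniform permutation), so P[π(i) > i] = (n − i)/n. Summing: Σ_{i=1}^{284} (n − i)/n = (0 + 1 + … + 283)/284 = 284(284 − 1)/(2·284) = (284 − 1)/2.
Hence E[X] = Σ_{i=1}^{284} (284 − i)/284 = 283/2 ≈ 141.500000.

E[X] = 283/2 = 141.500000.


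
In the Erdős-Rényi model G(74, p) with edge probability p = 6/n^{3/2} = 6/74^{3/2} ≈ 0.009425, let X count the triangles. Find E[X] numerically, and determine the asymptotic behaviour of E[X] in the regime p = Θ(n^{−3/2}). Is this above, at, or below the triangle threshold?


Number of potential triangles: C(74, 3) = 64824.
Each occurs with probability p³ ≈ (0.009425)³ ≈ 8.373577e-07.
By linearity: E[X] = C(74, 3)·p³ ≈ 64824 · 8.373577e-07 ≈ 0.0543.
Since α = 3/2 > 1, p = c/n^{3/2} = o(1/n) is below the triangle threshold p ~ 1/n. Asymptotically E[X] ~ (c³/6)·n^{3(1−α)} = (6³/6)·n^{-1.5} → 0, so by Markov's inequality G has no triangles w.h.p.

E[X] ≈ 0.0543; in regime p = Θ(1/n^{3/2}) E[X] tends to 0 (below the triangle threshold p ~ 1/n).


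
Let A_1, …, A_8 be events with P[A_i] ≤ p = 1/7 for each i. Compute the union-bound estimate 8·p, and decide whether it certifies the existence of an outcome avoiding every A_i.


Union bound: P[∪_{i=1}^{8} A_i] ≤ Σ_i P[A_i] ≤ 8·p = 8·(1/7) = 8/7.
Numerically: 8/7 ≈ 1.143.
Is 8/7 < 1? NO.
Since the bound 8/7 is ≥ 1, the union bound is uninformative here; it does NOT by itself certify existence.

8·p = 8/7 ≈ 1.143; existence NOT certified by the union bound.


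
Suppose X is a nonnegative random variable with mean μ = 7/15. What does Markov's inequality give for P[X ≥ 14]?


μ = E[X] = 7/15, a = 14.
Markov: P[X ≥ 14] ≤ μ/a = (7/15)/14 = 1/30.
Numerically: ≈ 0.03333.
(Since a = 14 > μ = 0.46667, the bound 1/30 is < 1 and informative.)

P[X ≥ 14] ≤ 1/30 ≈ 0.03333.


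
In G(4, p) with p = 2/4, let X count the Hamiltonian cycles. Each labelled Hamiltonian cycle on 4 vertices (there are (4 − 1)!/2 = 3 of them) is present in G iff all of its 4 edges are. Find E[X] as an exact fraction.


K_4 has (4 − 1)!/2 = 3 labelled Hamiltonian cycles.
For each such Hamiltonian cycle H, let X_H = 1 if all 4 edges of H are present in G. Then P[X_H = 1] = p^{4} = (1/2)^{4} = 1/16.
By linearity of expectation: E[X] = Σ_H E[X_H] = 3 · p^{4} = 3 · 1/16 = 3/16.
Numerically: E[X] ≈ 0.188.

E[X] = 3 · (1/2)^{4} = 3/16 ≈ 0.188.


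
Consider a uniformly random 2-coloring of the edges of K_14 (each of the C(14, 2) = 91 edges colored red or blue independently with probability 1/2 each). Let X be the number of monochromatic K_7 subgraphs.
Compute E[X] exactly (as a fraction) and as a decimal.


Let X = Σ_S X_S over the C(14, 7) = 3432 subsets S of size 7, where X_S = 1 if the K_7 on S is monochromatic.
For a fixed S, the K_7 on S has C(7, 2) = 21 edges. P[all 21 edges red] = (1/2)^21, and likewise for blue, so P[monochromatic] = 2·(1/2)^21 = 2^{1 − 21} = 1/1048576.
Summing: E[X] = C(14, 7) · 2^{1 − 21} = 3432 · 1/1048576 = 429/131072.
Numerically: E[X] ≈ 0.003273.

E[X] = C(14,7)·2^(1−C(7,2)) = 429/131072 ≈ 0.003273.


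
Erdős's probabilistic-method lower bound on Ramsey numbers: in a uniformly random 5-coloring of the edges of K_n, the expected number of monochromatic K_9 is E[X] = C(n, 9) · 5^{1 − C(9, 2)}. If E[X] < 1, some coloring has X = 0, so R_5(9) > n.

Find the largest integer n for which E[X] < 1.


We need C(n, 9) · 5^{1 − 36} < 1, i.e. C(n, 9) < 5^{36 − 1} = 2910383045673370361328125.
Check values of n near the boundary:
  n = 2167: C(2167, 9) = 2855899084841489792706810; 2855899084841489792706810 < 2910383045673370361328125? YES
  n = 2168: C(2168, 9) = 2867804175977929537095120; 2867804175977929537095120 < 2910383045673370361328125? YES
  n = 2169: C(2169, 9) = 2879753360044504243499683; 2879753360044504243499683 < 2910383045673370361328125? YES
  n = 2170: C(2170, 9) = 2891746779868845075610510; 2891746779868845075610510 < 2910383045673370361328125? YES
  n = 2171: C(2171, 9) = 2903784578674959601827205; 2903784578674959601827205 < 2910383045673370361328125? YES
  n = 2172: C(2172, 9) = 2915866900084148060642020; 2915866900084148060642020 < 2910383045673370361328125? NO
  n = 2173: C(2173, 9) = 2927993888115921319674265; 2927993888115921319674265 < 2910383045673370361328125? NO
  n = 2174: C(2174, 9) = 2940165687188920530702934; 2940165687188920530702934 < 2910383045673370361328125? NO
The largest n with C(n, 9) < 2910383045673370361328125 is n = 2171 (where E[X] = 580756915734991920365441/582076609134674072265625 ≈ 0.9977). Hence R_5(9) > 2171, i.e. R_5(9) ≥ 2172.

Largest n = 2171; hence R_5(9) > 2171.


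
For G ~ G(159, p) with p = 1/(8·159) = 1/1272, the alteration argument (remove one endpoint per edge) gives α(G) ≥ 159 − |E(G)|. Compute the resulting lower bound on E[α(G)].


E[|E(G)|] = C(159, 2)·p = 12561 · (1/1272) = 79/8.
E[α(G)] ≥ n − E[|E(G)|] = 159 − 79/8 = 1193/8.
Numerically: ≈ 149.12500.
(This is only a lower bound; the true E[α(G)] may be larger.)

E[α(G)] ≥ 1193/8 ≈ 149.12500.


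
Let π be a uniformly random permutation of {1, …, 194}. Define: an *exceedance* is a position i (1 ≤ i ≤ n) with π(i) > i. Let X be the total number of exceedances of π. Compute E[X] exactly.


Write X = Σ_{i=1}^{194} X_i, where X_i = 1_{π(i) > i}.
For each fixed i, π(i) is uniform over {1, …, 194} (marginal of a uniform permutation), so P[π(i) > i] = (n − i)/n. Summing: Σ_{i=1}^{194} (n − i)/n = (0 + 1 + … + 193)/194 = 194(194 − 1)/(2·194) = (194 − 1)/2.
Hence E[X] = Σ_{i=1}^{194} (194 − i)/194 = 193/2 ≈ 96.50000.

E[X] = 193/2 = 96.50000.


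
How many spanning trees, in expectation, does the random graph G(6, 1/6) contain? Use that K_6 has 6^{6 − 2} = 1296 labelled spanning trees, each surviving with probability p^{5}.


K_6 has 6^{6 − 2} = 1296 labelled spanning trees.
For each such spanning tree H, let X_H = 1 if all 5 edges of H are present in G. Then P[X_H = 1] = p^{5} = (1/6)^{5} = 1/7776.
By linearity: E[X] = Σ_H E[X_H] = 1296 · p^{5} = 1296 · 1/7776 = 1/6.
Numerically: E[X] ≈ 0.16667.

E[X] = 1296 · (1/6)^{5} = 1/6 ≈ 0.16667.


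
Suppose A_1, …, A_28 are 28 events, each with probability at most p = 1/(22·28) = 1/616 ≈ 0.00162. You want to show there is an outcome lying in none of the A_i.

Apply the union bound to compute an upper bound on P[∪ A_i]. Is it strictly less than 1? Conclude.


Union bound: P[∪_{i=1}^{28} A_i] ≤ Σ_i P[A_i] ≤ 28·p = 28·(1/616) = 1/22.
Numerically: 1/22 ≈ 0.04545.
Is 1/22 < 1? YES.
Since P[∪ A_i] ≤ 1/22 < 1, the complement has P[∩ A_i^c] ≥ 1 − 1/22 = 21/22 > 0, so some outcome avoids every A_i.

28·p = 1/22 ≈ 0.04545; existence CERTIFIED by the union bound.


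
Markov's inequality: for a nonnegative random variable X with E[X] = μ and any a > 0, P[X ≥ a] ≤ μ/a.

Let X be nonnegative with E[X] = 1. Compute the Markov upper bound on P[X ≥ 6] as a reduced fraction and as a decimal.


μ = E[X] = 1, a = 6.
Markov: P[X ≥ 6] ≤ μ/a = (1)/6 = 1/6.
Numerically: ≈ 0.16667.
(Since a = 6 > μ = 1.00000, the bound 1/6 is < 1 and informative.)

P[X ≥ 6] ≤ 1/6 ≈ 0.16667.


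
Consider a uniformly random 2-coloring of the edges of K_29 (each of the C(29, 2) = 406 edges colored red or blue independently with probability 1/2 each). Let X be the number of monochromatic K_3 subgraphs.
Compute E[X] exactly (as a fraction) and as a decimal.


Let X = Σ_S X_S over the C(29, 3) = 3654 subsets S of size 3, where X_S = 1 if the K_3 on S is monochromatic.
For a fixed S, the K_3 on S has C(3, 2) = 3 edges. P[all 3 edges red] = (1/2)^3, and likewise for blue, so P[monochromatic] = 2·(1/2)^3 = 2^{1 − 3} = 1/4.
By linearity: E[X] = C(29, 3) · 2^{1 − 3} = 3654 · 1/4 = 1827/2.
Numerically: E[X] ≈ 913.500000.

E[X] = C(29,3)·2^(1−C(3,2)) = 1827/2 ≈ 913.500000.


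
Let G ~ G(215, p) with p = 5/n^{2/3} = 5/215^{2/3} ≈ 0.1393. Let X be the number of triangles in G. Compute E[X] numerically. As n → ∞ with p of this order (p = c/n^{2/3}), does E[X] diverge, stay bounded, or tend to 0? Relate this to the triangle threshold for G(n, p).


Number of potential triangles: C(215, 3) = 1633355.
Each occurs with probability p³ ≈ (0.1393)³ ≈ 2.704164e-03.
By linearity: E[X] = C(215, 3)·p³ ≈ 1633355 · 2.704164e-03 ≈ 4416.8605.
Since α = 2/3 < 1, p = c/n^{2/3} ≫ 1/n is above the triangle threshold p ~ 1/n. Asymptotically E[X] ~ (c³/6)·n^{3(1−α)} = (5³/6)·n^{1} → ∞; triangles are abundant w.h.p.

E[X] ≈ 4416.8605; in regime p = Θ(1/n^{2/3}) E[X] diverges (above the triangle threshold p ~ 1/n).


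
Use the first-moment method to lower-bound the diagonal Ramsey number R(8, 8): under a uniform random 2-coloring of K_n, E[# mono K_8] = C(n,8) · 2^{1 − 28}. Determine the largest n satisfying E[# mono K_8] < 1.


We need C(n, 8) · 2^{1 − 28} < 1, i.e. C(n, 8) < 2^{28 − 1} = 134217728.
Check values of n near the boundary:
  n = 41: C(41, 8) = 95548245; 95548245 < 134217728? YES
  n = 42: C(42, 8) = 118030185; 118030185 < 134217728? YES
  n = 43: C(43, 8) = 145008513; 145008513 < 134217728? NO
The largest n with C(n, 8) < 134217728 is n = 42 (where E[X] = 118030185/134217728 ≈ 0.8793934). Hence R(8, 8) > 42, i.e. R(8, 8) ≥ 43.

Largest n = 42; hence R(8, 8) > 42.


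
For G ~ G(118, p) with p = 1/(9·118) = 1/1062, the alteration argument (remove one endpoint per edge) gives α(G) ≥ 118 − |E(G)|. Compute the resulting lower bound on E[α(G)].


E[|E(G)|] = C(118, 2)·p = 6903 · (1/1062) = 13/2.
E[α(G)] ≥ n − E[|E(G)|] = 118 − 13/2 = 223/2.
Numerically: ≈ 111.50000.
(This is only a lower bound; the true E[α(G)] may be larger.)

E[α(G)] ≥ 223/2 ≈ 111.50000.


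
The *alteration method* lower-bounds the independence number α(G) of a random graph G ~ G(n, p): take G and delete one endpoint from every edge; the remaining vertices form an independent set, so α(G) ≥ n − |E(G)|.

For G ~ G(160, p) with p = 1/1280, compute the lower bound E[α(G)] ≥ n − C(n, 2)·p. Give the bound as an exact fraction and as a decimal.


E[|E(G)|] = C(160, 2)·p = 12720 · (1/1280) = 159/16.
E[α(G)] ≥ n − E[|E(G)|] = 160 − 159/16 = 2401/16.
Numerically: ≈ 150.062500.
(This is only a lower bound; the true E[α(G)] may be larger.)

E[α(G)] ≥ 2401/16 ≈ 150.062500.
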